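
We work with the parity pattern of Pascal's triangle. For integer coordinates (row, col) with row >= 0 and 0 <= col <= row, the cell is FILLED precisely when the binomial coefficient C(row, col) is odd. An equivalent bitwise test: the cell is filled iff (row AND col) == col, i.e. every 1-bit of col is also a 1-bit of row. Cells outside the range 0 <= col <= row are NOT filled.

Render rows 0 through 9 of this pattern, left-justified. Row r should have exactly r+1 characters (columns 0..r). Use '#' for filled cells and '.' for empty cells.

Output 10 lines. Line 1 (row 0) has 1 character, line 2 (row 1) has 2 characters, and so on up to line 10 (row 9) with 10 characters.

r0=0: #
r1=1: ##
r2=10: #.#
r3=11: ####
r4=100: #...#
r5=101: ##..##
r6=110: #.#.#.#
r7=111: ########
r8=1000: #.......#
r9=1001: ##......##

Answer: #
##
#.#
####
#...#
##..##
#.#.#.#
########
#.......#
##......##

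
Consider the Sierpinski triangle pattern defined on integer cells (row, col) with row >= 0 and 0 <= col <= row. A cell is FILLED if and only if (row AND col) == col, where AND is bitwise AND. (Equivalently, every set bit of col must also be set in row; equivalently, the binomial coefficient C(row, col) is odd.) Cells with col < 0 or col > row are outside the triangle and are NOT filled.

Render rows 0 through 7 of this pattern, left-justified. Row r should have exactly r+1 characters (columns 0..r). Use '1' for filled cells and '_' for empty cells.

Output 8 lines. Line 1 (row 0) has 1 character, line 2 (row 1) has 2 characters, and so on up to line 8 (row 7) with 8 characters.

r0=0: 1
r1=1: 11
r2=10: 1_1
r3=11: 1111
r4=100: 1___1
r5=101: 11__11
r6=110: 1_1_1_1
r7=111: 11111111

Answer: 1
11
1_1
1111
1___1
11__11
1_1_1_1
11111111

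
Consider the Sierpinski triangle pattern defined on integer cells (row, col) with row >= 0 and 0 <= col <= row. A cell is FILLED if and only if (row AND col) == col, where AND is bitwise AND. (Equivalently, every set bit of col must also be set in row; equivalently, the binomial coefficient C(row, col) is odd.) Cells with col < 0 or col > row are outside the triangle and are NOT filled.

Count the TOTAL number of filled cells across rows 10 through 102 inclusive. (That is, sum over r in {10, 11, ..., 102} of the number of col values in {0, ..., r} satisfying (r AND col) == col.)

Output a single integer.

r10=1010 pc2: +4 =4
r11=1011 pc3: +8 =12
r12=1100 pc2: +4 =16
r13=1101 pc3: +8 =24
r14=1110 pc3: +8 =32
r15=1111 pc4: +16 =48
r16=10000 pc1: +2 =50
r17=10001 pc2: +4 =54
r18=10010 pc2: +4 =58
r19=10011 pc3: +8 =66
r20=10100 pc2: +4 =70
r21=10101 pc3: +8 =78
r22=10110 pc3: +8 =86
r23=10111 pc4: +16 =102
r24=11000 pc2: +4 =106
r25=11001 pc3: +8 =114
r26=11010 pc3: +8 =122
r27=11011 pc4: +16 =138
r28=11100 pc3: +8 =146
r29=11101 pc4: +16 =162
r30=11110 pc4: +16 =178
r31=11111 pc5: +32 =210
r32=100000 pc1: +2 =212
r33=100001 pc2: +4 =216
r34=100010 pc2: +4 =220
r35=100011 pc3: +8 =228
r36=100100 pc2: +4 =232
r37=100101 pc3: +8 =240
r38=100110 pc3: +8 =248
r39=100111 pc4: +16 =264
r40=101000 pc2: +4 =268
r41=101001 pc3: +8 =276
r42=101010 pc3: +8 =284
r43=101011 pc4: +16 =300
r44=101100 pc3: +8 =308
r45=101101 pc4: +16 =324
r46=101110 pc4: +16 =340
r47=101111 pc5: +32 =372
r48=110000 pc2: +4 =376
r49=110001 pc3: +8 =384
r50=110010 pc3: +8 =392
r51=110011 pc4: +16 =408
r52=110100 pc3: +8 =416
r53=110101 pc4: +16 =432
r54=110110 pc4: +16 =448
r55=110111 pc5: +32 =480
r56=111000 pc3: +8 =488
r57=111001 pc4: +16 =504
r58=111010 pc4: +16 =520
r59=111011 pc5: +32 =552
r60=111100 pc4: +16 =568
r61=111101 pc5: +32 =600
r62=111110 pc5: +32 =632
r63=111111 pc6: +64 =696
r64=1000000 pc1: +2 =698
r65=1000001 pc2: +4 =702
r66=1000010 pc2: +4 =706
r67=1000011 pc3: +8 =714
r68=1000100 pc2: +4 =718
r69=1000101 pc3: +8 =726
r70=1000110 pc3: +8 =734
r71=1000111 pc4: +16 =750
r72=1001000 pc2: +4 =754
r73=1001001 pc3: +8 =762
r74=1001010 pc3: +8 =770
r75=1001011 pc4: +16 =786
r76=1001100 pc3: +8 =794
r77=1001101 pc4: +16 =810
r78=1001110 pc4: +16 =826
r79=1001111 pc5: +32 =858
r80=1010000 pc2: +4 =862
r81=1010001 pc3: +8 =870
r82=1010010 pc3: +8 =878
r83=1010011 pc4: +16 =894
r84=1010100 pc3: +8 =902
r85=1010101 pc4: +16 =918
r86=1010110 pc4: +16 =934
r87=1010111 pc5: +32 =966
r88=1011000 pc3: +8 =974
r89=1011001 pc4: +16 =990
r90=1011010 pc4: +16 =1006
r91=1011011 pc5: +32 =1038
r92=1011100 pc4: +16 =1054
r93=1011101 pc5: +32 =1086
r94=1011110 pc5: +32 =1118
r95=1011111 pc6: +64 =1182
r96=1100000 pc2: +4 =1186
r97=1100001 pc3: +8 =1194
r98=1100010 pc3: +8 =1202
r99=1100011 pc4: +16 =1218
r100=1100100 pc3: +8 =1226
r101=1100101 pc4: +16 =1242
r102=1100110 pc4: +16 =1258

Answer: 1258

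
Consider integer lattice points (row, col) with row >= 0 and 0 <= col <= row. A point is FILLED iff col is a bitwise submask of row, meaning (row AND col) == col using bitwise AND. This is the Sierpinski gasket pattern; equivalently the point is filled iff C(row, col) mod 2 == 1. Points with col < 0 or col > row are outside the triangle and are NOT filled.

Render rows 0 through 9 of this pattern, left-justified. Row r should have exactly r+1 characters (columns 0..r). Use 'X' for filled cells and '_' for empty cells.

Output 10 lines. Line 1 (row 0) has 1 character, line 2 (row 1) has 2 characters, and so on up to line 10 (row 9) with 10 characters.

Answer: X
XX
X_X
XXXX
X___X
XX__XX
X_X_X_X
XXXXXXXX
X_______X
XX______XX

Derivation:
r0=0: X
r1=1: XX
r2=10: X_X
r3=11: XXXX
r4=100: X___X
r5=101: XX__XX
r6=110: X_X_X_X
r7=111: XXXXXXXX
r8=1000: X_______X
r9=1001: XX______XX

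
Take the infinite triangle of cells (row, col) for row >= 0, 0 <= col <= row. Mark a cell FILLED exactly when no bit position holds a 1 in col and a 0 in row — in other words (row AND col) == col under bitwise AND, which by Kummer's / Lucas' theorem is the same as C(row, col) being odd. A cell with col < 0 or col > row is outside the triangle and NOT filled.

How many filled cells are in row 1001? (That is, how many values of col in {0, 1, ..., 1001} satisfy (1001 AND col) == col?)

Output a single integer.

1001 in binary = 1111101001
popcount(1001) = number of 1-bits in 1111101001 = 7
A col c satisfies (1001 AND c) == c iff every set bit of c is also set in 1001; each of the 7 set bits of 1001 can independently be on or off in c.
count = 2^7 = 128

Answer: 128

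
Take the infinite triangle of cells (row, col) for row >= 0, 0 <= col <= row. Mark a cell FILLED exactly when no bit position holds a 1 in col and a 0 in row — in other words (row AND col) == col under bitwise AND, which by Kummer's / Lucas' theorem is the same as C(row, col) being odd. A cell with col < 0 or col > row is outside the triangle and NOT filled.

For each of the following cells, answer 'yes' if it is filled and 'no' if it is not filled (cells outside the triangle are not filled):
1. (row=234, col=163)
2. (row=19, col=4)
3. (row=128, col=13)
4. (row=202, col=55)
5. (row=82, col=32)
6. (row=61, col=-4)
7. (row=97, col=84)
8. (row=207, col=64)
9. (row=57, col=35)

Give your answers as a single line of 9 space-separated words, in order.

(234,163): row=0b11101010, col=0b10100011, row AND col = 0b10100010 = 162; 162 != 163 -> empty
(19,4): row=0b10011, col=0b100, row AND col = 0b0 = 0; 0 != 4 -> empty
(128,13): row=0b10000000, col=0b1101, row AND col = 0b0 = 0; 0 != 13 -> empty
(202,55): row=0b11001010, col=0b110111, row AND col = 0b10 = 2; 2 != 55 -> empty
(82,32): row=0b1010010, col=0b100000, row AND col = 0b0 = 0; 0 != 32 -> empty
(61,-4): col outside [0, 61] -> not filled
(97,84): row=0b1100001, col=0b1010100, row AND col = 0b1000000 = 64; 64 != 84 -> empty
(207,64): row=0b11001111, col=0b1000000, row AND col = 0b1000000 = 64; 64 == 64 -> filled
(57,35): row=0b111001, col=0b100011, row AND col = 0b100001 = 33; 33 != 35 -> empty

Answer: no no no no no no no yes no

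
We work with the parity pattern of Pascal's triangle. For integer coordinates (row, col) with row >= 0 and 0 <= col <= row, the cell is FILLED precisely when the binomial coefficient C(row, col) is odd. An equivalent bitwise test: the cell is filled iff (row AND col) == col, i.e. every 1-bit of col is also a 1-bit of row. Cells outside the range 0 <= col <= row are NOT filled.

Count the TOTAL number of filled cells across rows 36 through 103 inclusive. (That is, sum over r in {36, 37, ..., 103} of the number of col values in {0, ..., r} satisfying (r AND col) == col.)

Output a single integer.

Answer: 1062

Derivation:
r36=100100 pc2: +4 =4
r37=100101 pc3: +8 =12
r38=100110 pc3: +8 =20
r39=100111 pc4: +16 =36
r40=101000 pc2: +4 =40
r41=101001 pc3: +8 =48
r42=101010 pc3: +8 =56
r43=101011 pc4: +16 =72
r44=101100 pc3: +8 =80
r45=101101 pc4: +16 =96
r46=101110 pc4: +16 =112
r47=101111 pc5: +32 =144
r48=110000 pc2: +4 =148
r49=110001 pc3: +8 =156
r50=110010 pc3: +8 =164
r51=110011 pc4: +16 =180
r52=110100 pc3: +8 =188
r53=110101 pc4: +16 =204
r54=110110 pc4: +16 =220
r55=110111 pc5: +32 =252
r56=111000 pc3: +8 =260
r57=111001 pc4: +16 =276
r58=111010 pc4: +16 =292
r59=111011 pc5: +32 =324
r60=111100 pc4: +16 =340
r61=111101 pc5: +32 =372
r62=111110 pc5: +32 =404
r63=111111 pc6: +64 =468
r64=1000000 pc1: +2 =470
r65=1000001 pc2: +4 =474
r66=1000010 pc2: +4 =478
r67=1000011 pc3: +8 =486
r68=1000100 pc2: +4 =490
r69=1000101 pc3: +8 =498
r70=1000110 pc3: +8 =506
r71=1000111 pc4: +16 =522
r72=1001000 pc2: +4 =526
r73=1001001 pc3: +8 =534
r74=1001010 pc3: +8 =542
r75=1001011 pc4: +16 =558
r76=1001100 pc3: +8 =566
r77=1001101 pc4: +16 =582
r78=1001110 pc4: +16 =598
r79=1001111 pc5: +32 =630
r80=1010000 pc2: +4 =634
r81=1010001 pc3: +8 =642
r82=1010010 pc3: +8 =650
r83=1010011 pc4: +16 =666
r84=1010100 pc3: +8 =674
r85=1010101 pc4: +16 =690
r86=1010110 pc4: +16 =706
r87=1010111 pc5: +32 =738
r88=1011000 pc3: +8 =746
r89=1011001 pc4: +16 =762
r90=1011010 pc4: +16 =778
r91=1011011 pc5: +32 =810
r92=1011100 pc4: +16 =826
r93=1011101 pc5: +32 =858
r94=1011110 pc5: +32 =890
r95=1011111 pc6: +64 =954
r96=1100000 pc2: +4 =958
r97=1100001 pc3: +8 =966
r98=1100010 pc3: +8 =974
r99=1100011 pc4: +16 =990
r100=1100100 pc3: +8 =998
r101=1100101 pc4: +16 =1014
r102=1100110 pc4: +16 =1030
r103=1100111 pc5: +32 =1062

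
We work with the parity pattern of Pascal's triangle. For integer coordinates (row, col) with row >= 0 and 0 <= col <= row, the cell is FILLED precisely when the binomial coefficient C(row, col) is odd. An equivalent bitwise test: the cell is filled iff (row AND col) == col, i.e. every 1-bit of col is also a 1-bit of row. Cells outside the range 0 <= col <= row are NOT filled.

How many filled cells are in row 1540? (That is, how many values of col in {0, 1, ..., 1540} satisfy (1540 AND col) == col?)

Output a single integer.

1540 in binary = 11000000100
popcount(1540) = number of 1-bits in 11000000100 = 3
A col c satisfies (1540 AND c) == c iff every set bit of c is also set in 1540; each of the 3 set bits of 1540 can independently be on or off in c.
count = 2^3 = 8

Answer: 8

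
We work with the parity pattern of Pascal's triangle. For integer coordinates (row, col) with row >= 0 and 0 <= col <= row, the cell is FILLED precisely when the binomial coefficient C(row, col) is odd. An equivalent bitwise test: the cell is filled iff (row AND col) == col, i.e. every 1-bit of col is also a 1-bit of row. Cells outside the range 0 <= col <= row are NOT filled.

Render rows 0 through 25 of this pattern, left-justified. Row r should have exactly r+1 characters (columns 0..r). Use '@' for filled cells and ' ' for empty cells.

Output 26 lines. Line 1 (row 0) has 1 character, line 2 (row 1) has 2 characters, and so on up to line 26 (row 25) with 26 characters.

r0=0: @
r1=1: @@
r2=10: @ @
r3=11: @@@@
r4=100: @   @
r5=101: @@  @@
r6=110: @ @ @ @
r7=111: @@@@@@@@
r8=1000: @       @
r9=1001: @@      @@
r10=1010: @ @     @ @
r11=1011: @@@@    @@@@
r12=1100: @   @   @   @
r13=1101: @@  @@  @@  @@
r14=1110: @ @ @ @ @ @ @ @
r15=1111: @@@@@@@@@@@@@@@@
r16=10000: @               @
r17=10001: @@              @@
r18=10010: @ @             @ @
r19=10011: @@@@            @@@@
r20=10100: @   @           @   @
r21=10101: @@  @@          @@  @@
r22=10110: @ @ @ @         @ @ @ @
r23=10111: @@@@@@@@        @@@@@@@@
r24=11000: @       @       @       @
r25=11001: @@      @@      @@      @@

Answer: @
@@
@ @
@@@@
@   @
@@  @@
@ @ @ @
@@@@@@@@
@       @
@@      @@
@ @     @ @
@@@@    @@@@
@   @   @   @
@@  @@  @@  @@
@ @ @ @ @ @ @ @
@@@@@@@@@@@@@@@@
@               @
@@              @@
@ @             @ @
@@@@            @@@@
@   @           @   @
@@  @@          @@  @@
@ @ @ @         @ @ @ @
@@@@@@@@        @@@@@@@@
@       @       @       @
@@      @@      @@      @@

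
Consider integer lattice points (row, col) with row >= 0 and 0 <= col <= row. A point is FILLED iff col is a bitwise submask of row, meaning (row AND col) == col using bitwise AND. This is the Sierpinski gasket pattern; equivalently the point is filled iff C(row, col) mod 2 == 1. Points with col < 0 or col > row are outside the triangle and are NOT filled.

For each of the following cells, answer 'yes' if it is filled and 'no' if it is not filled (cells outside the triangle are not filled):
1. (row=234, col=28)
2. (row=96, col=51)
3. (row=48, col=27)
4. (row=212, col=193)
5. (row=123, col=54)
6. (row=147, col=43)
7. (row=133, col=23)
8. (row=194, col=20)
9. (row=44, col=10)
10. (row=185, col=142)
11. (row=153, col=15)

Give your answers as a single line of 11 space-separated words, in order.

(234,28): row=0b11101010, col=0b11100, row AND col = 0b1000 = 8; 8 != 28 -> empty
(96,51): row=0b1100000, col=0b110011, row AND col = 0b100000 = 32; 32 != 51 -> empty
(48,27): row=0b110000, col=0b11011, row AND col = 0b10000 = 16; 16 != 27 -> empty
(212,193): row=0b11010100, col=0b11000001, row AND col = 0b11000000 = 192; 192 != 193 -> empty
(123,54): row=0b1111011, col=0b110110, row AND col = 0b110010 = 50; 50 != 54 -> empty
(147,43): row=0b10010011, col=0b101011, row AND col = 0b11 = 3; 3 != 43 -> empty
(133,23): row=0b10000101, col=0b10111, row AND col = 0b101 = 5; 5 != 23 -> empty
(194,20): row=0b11000010, col=0b10100, row AND col = 0b0 = 0; 0 != 20 -> empty
(44,10): row=0b101100, col=0b1010, row AND col = 0b1000 = 8; 8 != 10 -> empty
(185,142): row=0b10111001, col=0b10001110, row AND col = 0b10001000 = 136; 136 != 142 -> empty
(153,15): row=0b10011001, col=0b1111, row AND col = 0b1001 = 9; 9 != 15 -> empty

Answer: no no no no no no no no no no no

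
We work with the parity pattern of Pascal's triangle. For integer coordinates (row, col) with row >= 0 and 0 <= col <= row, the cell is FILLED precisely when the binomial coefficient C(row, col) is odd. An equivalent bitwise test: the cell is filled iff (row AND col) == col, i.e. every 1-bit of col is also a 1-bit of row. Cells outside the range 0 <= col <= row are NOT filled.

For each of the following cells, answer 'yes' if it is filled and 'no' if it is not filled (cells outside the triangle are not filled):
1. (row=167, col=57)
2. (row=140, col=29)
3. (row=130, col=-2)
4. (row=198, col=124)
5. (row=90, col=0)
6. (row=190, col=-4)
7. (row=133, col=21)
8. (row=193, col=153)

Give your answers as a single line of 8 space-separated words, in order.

(167,57): row=0b10100111, col=0b111001, row AND col = 0b100001 = 33; 33 != 57 -> empty
(140,29): row=0b10001100, col=0b11101, row AND col = 0b1100 = 12; 12 != 29 -> empty
(130,-2): col outside [0, 130] -> not filled
(198,124): row=0b11000110, col=0b1111100, row AND col = 0b1000100 = 68; 68 != 124 -> empty
(90,0): row=0b1011010, col=0b0, row AND col = 0b0 = 0; 0 == 0 -> filled
(190,-4): col outside [0, 190] -> not filled
(133,21): row=0b10000101, col=0b10101, row AND col = 0b101 = 5; 5 != 21 -> empty
(193,153): row=0b11000001, col=0b10011001, row AND col = 0b10000001 = 129; 129 != 153 -> empty

Answer: no no no no yes no no no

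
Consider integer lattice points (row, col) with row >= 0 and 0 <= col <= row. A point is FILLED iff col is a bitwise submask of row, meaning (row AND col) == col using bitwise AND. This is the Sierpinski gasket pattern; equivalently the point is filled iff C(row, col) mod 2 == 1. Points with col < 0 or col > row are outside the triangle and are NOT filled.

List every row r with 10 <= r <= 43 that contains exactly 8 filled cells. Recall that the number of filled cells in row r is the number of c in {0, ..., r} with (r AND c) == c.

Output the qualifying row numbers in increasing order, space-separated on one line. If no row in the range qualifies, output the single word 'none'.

Row r has 2^popcount(r) filled cells, so we need popcount(r) = log2(8) = 3.
Scan r = 10..43 and keep those with exactly 3 one-bits:
r=10=1010 popcount=2 -> skip
r=11=1011 popcount=3 -> KEEP
r=12=1100 popcount=2 -> skip
r=13=1101 popcount=3 -> KEEP
r=14=1110 popcount=3 -> KEEP
r=15=1111 popcount=4 -> skip
r=16=10000 popcount=1 -> skip
r=17=10001 popcount=2 -> skip
r=18=10010 popcount=2 -> skip
r=19=10011 popcount=3 -> KEEP
r=20=10100 popcount=2 -> skip
r=21=10101 popcount=3 -> KEEP
r=22=10110 popcount=3 -> KEEP
r=23=10111 popcount=4 -> skip
r=24=11000 popcount=2 -> skip
r=25=11001 popcount=3 -> KEEP
r=26=11010 popcount=3 -> KEEP
r=27=11011 popcount=4 -> skip
r=28=11100 popcount=3 -> KEEP
r=29=11101 popcount=4 -> skip
r=30=11110 popcount=4 -> skip
r=31=11111 popcount=5 -> skip
r=32=100000 popcount=1 -> skip
r=33=100001 popcount=2 -> skip
r=34=100010 popcount=2 -> skip
r=35=100011 popcount=3 -> KEEP
r=36=100100 popcount=2 -> skip
r=37=100101 popcount=3 -> KEEP
r=38=100110 popcount=3 -> KEEP
r=39=100111 popcount=4 -> skip
r=40=101000 popcount=2 -> skip
r=41=101001 popcount=3 -> KEEP
r=42=101010 popcount=3 -> KEEP
r=43=101011 popcount=4 -> skip
Kept rows: 11 13 14 19 21 22 25 26 28 35 37 38 41 42

Answer: 11 13 14 19 21 22 25 26 28 35 37 38 41 42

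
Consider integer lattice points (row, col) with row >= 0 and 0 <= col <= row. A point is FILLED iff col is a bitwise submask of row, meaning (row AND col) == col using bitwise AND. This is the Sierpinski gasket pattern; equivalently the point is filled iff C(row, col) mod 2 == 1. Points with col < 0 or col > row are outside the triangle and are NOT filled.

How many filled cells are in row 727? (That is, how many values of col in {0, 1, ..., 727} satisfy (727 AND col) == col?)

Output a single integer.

Answer: 128

Derivation:
727 in binary = 1011010111
popcount(727) = number of 1-bits in 1011010111 = 7
A col c satisfies (727 AND c) == c iff every set bit of c is also set in 727; each of the 7 set bits of 727 can independently be on or off in c.
count = 2^7 = 128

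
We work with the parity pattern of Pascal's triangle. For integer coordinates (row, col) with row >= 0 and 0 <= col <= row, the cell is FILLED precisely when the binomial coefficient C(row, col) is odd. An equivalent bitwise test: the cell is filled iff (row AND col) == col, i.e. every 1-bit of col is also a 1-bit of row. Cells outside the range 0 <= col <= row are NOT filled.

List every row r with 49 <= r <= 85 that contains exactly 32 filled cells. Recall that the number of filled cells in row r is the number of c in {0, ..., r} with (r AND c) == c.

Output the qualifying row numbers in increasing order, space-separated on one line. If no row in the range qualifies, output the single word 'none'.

Row r has 2^popcount(r) filled cells, so we need popcount(r) = log2(32) = 5.
Scan r = 49..85 and keep those with exactly 5 one-bits:
r=49=110001 popcount=3 -> skip
r=50=110010 popcount=3 -> skip
r=51=110011 popcount=4 -> skip
r=52=110100 popcount=3 -> skip
r=53=110101 popcount=4 -> skip
r=54=110110 popcount=4 -> skip
r=55=110111 popcount=5 -> KEEP
r=56=111000 popcount=3 -> skip
r=57=111001 popcount=4 -> skip
r=58=111010 popcount=4 -> skip
r=59=111011 popcount=5 -> KEEP
r=60=111100 popcount=4 -> skip
r=61=111101 popcount=5 -> KEEP
r=62=111110 popcount=5 -> KEEP
r=63=111111 popcount=6 -> skip
r=64=1000000 popcount=1 -> skip
r=65=1000001 popcount=2 -> skip
r=66=1000010 popcount=2 -> skip
r=67=1000011 popcount=3 -> skip
r=68=1000100 popcount=2 -> skip
r=69=1000101 popcount=3 -> skip
r=70=1000110 popcount=3 -> skip
r=71=1000111 popcount=4 -> skip
r=72=1001000 popcount=2 -> skip
r=73=1001001 popcount=3 -> skip
r=74=1001010 popcount=3 -> skip
r=75=1001011 popcount=4 -> skip
r=76=1001100 popcount=3 -> skip
r=77=1001101 popcount=4 -> skip
r=78=1001110 popcount=4 -> skip
r=79=1001111 popcount=5 -> KEEP
r=80=1010000 popcount=2 -> skip
r=81=1010001 popcount=3 -> skip
r=82=1010010 popcount=3 -> skip
r=83=1010011 popcount=4 -> skip
r=84=1010100 popcount=3 -> skip
r=85=1010101 popcount=4 -> skip
Kept rows: 55 59 61 62 79

Answer: 55 59 61 62 79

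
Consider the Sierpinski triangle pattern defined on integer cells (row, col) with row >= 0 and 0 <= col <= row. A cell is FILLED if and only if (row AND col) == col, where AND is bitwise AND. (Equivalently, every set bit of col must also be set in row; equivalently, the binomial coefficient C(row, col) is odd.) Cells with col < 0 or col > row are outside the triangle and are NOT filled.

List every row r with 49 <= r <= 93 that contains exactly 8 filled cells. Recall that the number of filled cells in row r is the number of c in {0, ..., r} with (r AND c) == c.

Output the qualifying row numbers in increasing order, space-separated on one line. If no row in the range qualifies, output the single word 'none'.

Answer: 49 50 52 56 67 69 70 73 74 76 81 82 84 88

Derivation:
Row r has 2^popcount(r) filled cells, so we need popcount(r) = log2(8) = 3.
Scan r = 49..93 and keep those with exactly 3 one-bits:
r=49=110001 popcount=3 -> KEEP
r=50=110010 popcount=3 -> KEEP
r=51=110011 popcount=4 -> skip
r=52=110100 popcount=3 -> KEEP
r=53=110101 popcount=4 -> skip
r=54=110110 popcount=4 -> skip
r=55=110111 popcount=5 -> skip
r=56=111000 popcount=3 -> KEEP
r=57=111001 popcount=4 -> skip
r=58=111010 popcount=4 -> skip
r=59=111011 popcount=5 -> skip
r=60=111100 popcount=4 -> skip
r=61=111101 popcount=5 -> skip
r=62=111110 popcount=5 -> skip
r=63=111111 popcount=6 -> skip
r=64=1000000 popcount=1 -> skip
r=65=1000001 popcount=2 -> skip
r=66=1000010 popcount=2 -> skip
r=67=1000011 popcount=3 -> KEEP
r=68=1000100 popcount=2 -> skip
r=69=1000101 popcount=3 -> KEEP
r=70=1000110 popcount=3 -> KEEP
r=71=1000111 popcount=4 -> skip
r=72=1001000 popcount=2 -> skip
r=73=1001001 popcount=3 -> KEEP
r=74=1001010 popcount=3 -> KEEP
r=75=1001011 popcount=4 -> skip
r=76=1001100 popcount=3 -> KEEP
r=77=1001101 popcount=4 -> skip
r=78=1001110 popcount=4 -> skip
r=79=1001111 popcount=5 -> skip
r=80=1010000 popcount=2 -> skip
r=81=1010001 popcount=3 -> KEEP
r=82=1010010 popcount=3 -> KEEP
r=83=1010011 popcount=4 -> skip
r=84=1010100 popcount=3 -> KEEP
r=85=1010101 popcount=4 -> skip
r=86=1010110 popcount=4 -> skip
r=87=1010111 popcount=5 -> skip
r=88=1011000 popcount=3 -> KEEP
r=89=1011001 popcount=4 -> skip
r=90=1011010 popcount=4 -> skip
r=91=1011011 popcount=5 -> skip
r=92=1011100 popcount=4 -> skip
r=93=1011101 popcount=5 -> skip
Kept rows: 49 50 52 56 67 69 70 73 74 76 81 82 84 88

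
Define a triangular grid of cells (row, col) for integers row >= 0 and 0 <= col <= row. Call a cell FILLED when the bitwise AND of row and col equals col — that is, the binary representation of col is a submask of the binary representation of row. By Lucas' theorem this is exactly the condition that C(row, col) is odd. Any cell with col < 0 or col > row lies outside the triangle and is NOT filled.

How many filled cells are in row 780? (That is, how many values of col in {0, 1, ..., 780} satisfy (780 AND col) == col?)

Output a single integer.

780 in binary = 1100001100
popcount(780) = number of 1-bits in 1100001100 = 4
A col c satisfies (780 AND c) == c iff every set bit of c is also set in 780; each of the 4 set bits of 780 can independently be on or off in c.
count = 2^4 = 16

Answer: 16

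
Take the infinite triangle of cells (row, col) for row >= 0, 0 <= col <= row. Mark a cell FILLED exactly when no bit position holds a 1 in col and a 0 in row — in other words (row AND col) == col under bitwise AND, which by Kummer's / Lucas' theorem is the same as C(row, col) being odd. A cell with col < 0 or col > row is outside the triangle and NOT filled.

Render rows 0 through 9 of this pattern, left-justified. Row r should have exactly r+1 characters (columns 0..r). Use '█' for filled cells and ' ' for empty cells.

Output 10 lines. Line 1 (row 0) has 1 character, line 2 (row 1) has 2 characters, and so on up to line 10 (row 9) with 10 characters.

Answer: █
██
█ █
████
█   █
██  ██
█ █ █ █
████████
█       █
██      ██

Derivation:
r0=0: █
r1=1: ██
r2=10: █ █
r3=11: ████
r4=100: █   █
r5=101: ██  ██
r6=110: █ █ █ █
r7=111: ████████
r8=1000: █       █
r9=1001: ██      ██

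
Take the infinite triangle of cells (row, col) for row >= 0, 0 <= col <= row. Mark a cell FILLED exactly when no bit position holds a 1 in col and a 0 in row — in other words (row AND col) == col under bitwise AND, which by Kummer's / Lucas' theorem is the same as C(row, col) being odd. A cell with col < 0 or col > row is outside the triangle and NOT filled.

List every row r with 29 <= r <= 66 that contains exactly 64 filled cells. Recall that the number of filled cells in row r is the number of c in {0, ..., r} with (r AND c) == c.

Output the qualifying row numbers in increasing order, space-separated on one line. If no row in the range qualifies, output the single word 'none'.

Row r has 2^popcount(r) filled cells, so we need popcount(r) = log2(64) = 6.
Scan r = 29..66 and keep those with exactly 6 one-bits:
r=29=11101 popcount=4 -> skip
r=30=11110 popcount=4 -> skip
r=31=11111 popcount=5 -> skip
r=32=100000 popcount=1 -> skip
r=33=100001 popcount=2 -> skip
r=34=100010 popcount=2 -> skip
r=35=100011 popcount=3 -> skip
r=36=100100 popcount=2 -> skip
r=37=100101 popcount=3 -> skip
r=38=100110 popcount=3 -> skip
r=39=100111 popcount=4 -> skip
r=40=101000 popcount=2 -> skip
r=41=101001 popcount=3 -> skip
r=42=101010 popcount=3 -> skip
r=43=101011 popcount=4 -> skip
r=44=101100 popcount=3 -> skip
r=45=101101 popcount=4 -> skip
r=46=101110 popcount=4 -> skip
r=47=101111 popcount=5 -> skip
r=48=110000 popcount=2 -> skip
r=49=110001 popcount=3 -> skip
r=50=110010 popcount=3 -> skip
r=51=110011 popcount=4 -> skip
r=52=110100 popcount=3 -> skip
r=53=110101 popcount=4 -> skip
r=54=110110 popcount=4 -> skip
r=55=110111 popcount=5 -> skip
r=56=111000 popcount=3 -> skip
r=57=111001 popcount=4 -> skip
r=58=111010 popcount=4 -> skip
r=59=111011 popcount=5 -> skip
r=60=111100 popcount=4 -> skip
r=61=111101 popcount=5 -> skip
r=62=111110 popcount=5 -> skip
r=63=111111 popcount=6 -> KEEP
r=64=1000000 popcount=1 -> skip
r=65=1000001 popcount=2 -> skip
r=66=1000010 popcount=2 -> skip
Kept rows: 63

Answer: 63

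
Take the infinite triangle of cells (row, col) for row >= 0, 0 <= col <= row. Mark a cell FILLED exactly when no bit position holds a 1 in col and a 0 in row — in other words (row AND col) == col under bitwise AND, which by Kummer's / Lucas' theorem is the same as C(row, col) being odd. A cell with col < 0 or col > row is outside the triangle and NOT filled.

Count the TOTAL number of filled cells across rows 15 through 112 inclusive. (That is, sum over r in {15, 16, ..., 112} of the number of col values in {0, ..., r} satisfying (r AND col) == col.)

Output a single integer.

Answer: 1482

Derivation:
r15=1111 pc4: +16 =16
r16=10000 pc1: +2 =18
r17=10001 pc2: +4 =22
r18=10010 pc2: +4 =26
r19=10011 pc3: +8 =34
r20=10100 pc2: +4 =38
r21=10101 pc3: +8 =46
r22=10110 pc3: +8 =54
r23=10111 pc4: +16 =70
r24=11000 pc2: +4 =74
r25=11001 pc3: +8 =82
r26=11010 pc3: +8 =90
r27=11011 pc4: +16 =106
r28=11100 pc3: +8 =114
r29=11101 pc4: +16 =130
r30=11110 pc4: +16 =146
r31=11111 pc5: +32 =178
r32=100000 pc1: +2 =180
r33=100001 pc2: +4 =184
r34=100010 pc2: +4 =188
r35=100011 pc3: +8 =196
r36=100100 pc2: +4 =200
r37=100101 pc3: +8 =208
r38=100110 pc3: +8 =216
r39=100111 pc4: +16 =232
r40=101000 pc2: +4 =236
r41=101001 pc3: +8 =244
r42=101010 pc3: +8 =252
r43=101011 pc4: +16 =268
r44=101100 pc3: +8 =276
r45=101101 pc4: +16 =292
r46=101110 pc4: +16 =308
r47=101111 pc5: +32 =340
r48=110000 pc2: +4 =344
r49=110001 pc3: +8 =352
r50=110010 pc3: +8 =360
r51=110011 pc4: +16 =376
r52=110100 pc3: +8 =384
r53=110101 pc4: +16 =400
r54=110110 pc4: +16 =416
r55=110111 pc5: +32 =448
r56=111000 pc3: +8 =456
r57=111001 pc4: +16 =472
r58=111010 pc4: +16 =488
r59=111011 pc5: +32 =520
r60=111100 pc4: +16 =536
r61=111101 pc5: +32 =568
r62=111110 pc5: +32 =600
r63=111111 pc6: +64 =664
r64=1000000 pc1: +2 =666
r65=1000001 pc2: +4 =670
r66=1000010 pc2: +4 =674
r67=1000011 pc3: +8 =682
r68=1000100 pc2: +4 =686
r69=1000101 pc3: +8 =694
r70=1000110 pc3: +8 =702
r71=1000111 pc4: +16 =718
r72=1001000 pc2: +4 =722
r73=1001001 pc3: +8 =730
r74=1001010 pc3: +8 =738
r75=1001011 pc4: +16 =754
r76=1001100 pc3: +8 =762
r77=1001101 pc4: +16 =778
r78=1001110 pc4: +16 =794
r79=1001111 pc5: +32 =826
r80=1010000 pc2: +4 =830
r81=1010001 pc3: +8 =838
r82=1010010 pc3: +8 =846
r83=1010011 pc4: +16 =862
r84=1010100 pc3: +8 =870
r85=1010101 pc4: +16 =886
r86=1010110 pc4: +16 =902
r87=1010111 pc5: +32 =934
r88=1011000 pc3: +8 =942
r89=1011001 pc4: +16 =958
r90=1011010 pc4: +16 =974
r91=1011011 pc5: +32 =1006
r92=1011100 pc4: +16 =1022
r93=1011101 pc5: +32 =1054
r94=1011110 pc5: +32 =1086
r95=1011111 pc6: +64 =1150
r96=1100000 pc2: +4 =1154
r97=1100001 pc3: +8 =1162
r98=1100010 pc3: +8 =1170
r99=1100011 pc4: +16 =1186
r100=1100100 pc3: +8 =1194
r101=1100101 pc4: +16 =1210
r102=1100110 pc4: +16 =1226
r103=1100111 pc5: +32 =1258
r104=1101000 pc3: +8 =1266
r105=1101001 pc4: +16 =1282
r106=1101010 pc4: +16 =1298
r107=1101011 pc5: +32 =1330
r108=1101100 pc4: +16 =1346
r109=1101101 pc5: +32 =1378
r110=1101110 pc5: +32 =1410
r111=1101111 pc6: +64 =1474
r112=1110000 pc3: +8 =1482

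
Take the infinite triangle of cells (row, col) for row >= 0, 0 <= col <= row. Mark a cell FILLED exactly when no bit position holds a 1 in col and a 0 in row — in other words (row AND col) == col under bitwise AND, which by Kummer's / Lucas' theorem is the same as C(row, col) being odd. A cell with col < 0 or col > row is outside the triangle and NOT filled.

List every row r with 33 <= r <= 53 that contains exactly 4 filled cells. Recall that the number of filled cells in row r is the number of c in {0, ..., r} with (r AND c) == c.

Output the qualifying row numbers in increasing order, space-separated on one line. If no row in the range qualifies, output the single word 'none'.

Answer: 33 34 36 40 48

Derivation:
Row r has 2^popcount(r) filled cells, so we need popcount(r) = log2(4) = 2.
Scan r = 33..53 and keep those with exactly 2 one-bits:
r=33=100001 popcount=2 -> KEEP
r=34=100010 popcount=2 -> KEEP
r=35=100011 popcount=3 -> skip
r=36=100100 popcount=2 -> KEEP
r=37=100101 popcount=3 -> skip
r=38=100110 popcount=3 -> skip
r=39=100111 popcount=4 -> skip
r=40=101000 popcount=2 -> KEEP
r=41=101001 popcount=3 -> skip
r=42=101010 popcount=3 -> skip
r=43=101011 popcount=4 -> skip
r=44=101100 popcount=3 -> skip
r=45=101101 popcount=4 -> skip
r=46=101110 popcount=4 -> skip
r=47=101111 popcount=5 -> skip
r=48=110000 popcount=2 -> KEEP
r=49=110001 popcount=3 -> skip
r=50=110010 popcount=3 -> skip
r=51=110011 popcount=4 -> skip
r=52=110100 popcount=3 -> skip
r=53=110101 popcount=4 -> skip
Kept rows: 33 34 36 40 48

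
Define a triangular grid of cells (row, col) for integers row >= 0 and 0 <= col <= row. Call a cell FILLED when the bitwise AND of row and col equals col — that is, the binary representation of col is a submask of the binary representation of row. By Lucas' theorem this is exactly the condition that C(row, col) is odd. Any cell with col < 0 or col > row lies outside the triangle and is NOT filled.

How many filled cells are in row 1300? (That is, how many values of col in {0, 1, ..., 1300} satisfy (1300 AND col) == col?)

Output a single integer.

1300 in binary = 10100010100
popcount(1300) = number of 1-bits in 10100010100 = 4
A col c satisfies (1300 AND c) == c iff every set bit of c is also set in 1300; each of the 4 set bits of 1300 can independently be on or off in c.
count = 2^4 = 16

Answer: 16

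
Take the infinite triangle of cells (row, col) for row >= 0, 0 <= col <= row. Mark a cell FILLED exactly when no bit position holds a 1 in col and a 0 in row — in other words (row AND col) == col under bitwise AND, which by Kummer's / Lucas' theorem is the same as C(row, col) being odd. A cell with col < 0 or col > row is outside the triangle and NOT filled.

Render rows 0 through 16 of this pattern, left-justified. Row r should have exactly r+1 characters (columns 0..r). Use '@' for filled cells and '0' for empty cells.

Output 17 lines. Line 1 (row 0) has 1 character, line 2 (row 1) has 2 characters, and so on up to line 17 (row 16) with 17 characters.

Answer: @
@@
@0@
@@@@
@000@
@@00@@
@0@0@0@
@@@@@@@@
@0000000@
@@000000@@
@0@00000@0@
@@@@0000@@@@
@000@000@000@
@@00@@00@@00@@
@0@0@0@0@0@0@0@
@@@@@@@@@@@@@@@@
@000000000000000@

Derivation:
r0=0: @
r1=1: @@
r2=10: @0@
r3=11: @@@@
r4=100: @000@
r5=101: @@00@@
r6=110: @0@0@0@
r7=111: @@@@@@@@
r8=1000: @0000000@
r9=1001: @@000000@@
r10=1010: @0@00000@0@
r11=1011: @@@@0000@@@@
r12=1100: @000@000@000@
r13=1101: @@00@@00@@00@@
r14=1110: @0@0@0@0@0@0@0@
r15=1111: @@@@@@@@@@@@@@@@
r16=10000: @000000000000000@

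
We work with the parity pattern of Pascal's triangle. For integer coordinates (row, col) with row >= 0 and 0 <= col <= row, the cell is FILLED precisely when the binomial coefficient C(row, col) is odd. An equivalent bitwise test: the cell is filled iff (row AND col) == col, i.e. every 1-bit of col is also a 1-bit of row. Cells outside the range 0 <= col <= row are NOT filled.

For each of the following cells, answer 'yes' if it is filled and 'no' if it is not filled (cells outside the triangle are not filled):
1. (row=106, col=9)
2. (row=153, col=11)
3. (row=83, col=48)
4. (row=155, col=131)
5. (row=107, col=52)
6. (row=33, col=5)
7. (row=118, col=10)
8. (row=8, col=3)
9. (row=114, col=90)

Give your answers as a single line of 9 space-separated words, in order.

(106,9): row=0b1101010, col=0b1001, row AND col = 0b1000 = 8; 8 != 9 -> empty
(153,11): row=0b10011001, col=0b1011, row AND col = 0b1001 = 9; 9 != 11 -> empty
(83,48): row=0b1010011, col=0b110000, row AND col = 0b10000 = 16; 16 != 48 -> empty
(155,131): row=0b10011011, col=0b10000011, row AND col = 0b10000011 = 131; 131 == 131 -> filled
(107,52): row=0b1101011, col=0b110100, row AND col = 0b100000 = 32; 32 != 52 -> empty
(33,5): row=0b100001, col=0b101, row AND col = 0b1 = 1; 1 != 5 -> empty
(118,10): row=0b1110110, col=0b1010, row AND col = 0b10 = 2; 2 != 10 -> empty
(8,3): row=0b1000, col=0b11, row AND col = 0b0 = 0; 0 != 3 -> empty
(114,90): row=0b1110010, col=0b1011010, row AND col = 0b1010010 = 82; 82 != 90 -> empty

Answer: no no no yes no no no no no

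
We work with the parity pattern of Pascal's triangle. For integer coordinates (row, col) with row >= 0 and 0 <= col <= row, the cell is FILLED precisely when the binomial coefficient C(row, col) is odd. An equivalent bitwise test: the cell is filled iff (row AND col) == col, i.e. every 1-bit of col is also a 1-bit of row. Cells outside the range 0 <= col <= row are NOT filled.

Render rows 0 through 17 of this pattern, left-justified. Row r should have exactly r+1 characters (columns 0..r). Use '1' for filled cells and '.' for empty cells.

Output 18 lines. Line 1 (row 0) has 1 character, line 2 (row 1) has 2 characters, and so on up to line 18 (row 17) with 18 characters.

r0=0: 1
r1=1: 11
r2=10: 1.1
r3=11: 1111
r4=100: 1...1
r5=101: 11..11
r6=110: 1.1.1.1
r7=111: 11111111
r8=1000: 1.......1
r9=1001: 11......11
r10=1010: 1.1.....1.1
r11=1011: 1111....1111
r12=1100: 1...1...1...1
r13=1101: 11..11..11..11
r14=1110: 1.1.1.1.1.1.1.1
r15=1111: 1111111111111111
r16=10000: 1...............1
r17=10001: 11..............11

Answer: 1
11
1.1
1111
1...1
11..11
1.1.1.1
11111111
1.......1
11......11
1.1.....1.1
1111....1111
1...1...1...1
11..11..11..11
1.1.1.1.1.1.1.1
1111111111111111
1...............1
11..............11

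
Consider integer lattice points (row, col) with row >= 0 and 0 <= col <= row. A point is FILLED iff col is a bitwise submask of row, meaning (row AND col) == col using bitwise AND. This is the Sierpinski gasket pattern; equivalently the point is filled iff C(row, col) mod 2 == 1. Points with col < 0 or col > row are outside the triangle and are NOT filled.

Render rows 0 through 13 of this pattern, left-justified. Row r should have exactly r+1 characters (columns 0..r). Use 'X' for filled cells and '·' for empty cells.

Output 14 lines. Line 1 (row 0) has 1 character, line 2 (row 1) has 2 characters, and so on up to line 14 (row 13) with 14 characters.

r0=0: X
r1=1: XX
r2=10: X·X
r3=11: XXXX
r4=100: X···X
r5=101: XX··XX
r6=110: X·X·X·X
r7=111: XXXXXXXX
r8=1000: X·······X
r9=1001: XX······XX
r10=1010: X·X·····X·X
r11=1011: XXXX····XXXX
r12=1100: X···X···X···X
r13=1101: XX··XX··XX··XX

Answer: X
XX
X·X
XXXX
X···X
XX··XX
X·X·X·X
XXXXXXXX
X·······X
XX······XX
X·X·····X·X
XXXX····XXXX
X···X···X···X
XX··XX··XX··XX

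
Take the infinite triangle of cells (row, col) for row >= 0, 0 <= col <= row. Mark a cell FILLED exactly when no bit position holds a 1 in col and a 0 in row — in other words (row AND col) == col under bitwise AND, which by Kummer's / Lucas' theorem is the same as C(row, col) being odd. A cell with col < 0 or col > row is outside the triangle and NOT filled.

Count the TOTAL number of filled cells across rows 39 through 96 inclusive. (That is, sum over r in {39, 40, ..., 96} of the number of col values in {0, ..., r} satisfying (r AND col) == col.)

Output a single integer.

Answer: 938

Derivation:
r39=100111 pc4: +16 =16
r40=101000 pc2: +4 =20
r41=101001 pc3: +8 =28
r42=101010 pc3: +8 =36
r43=101011 pc4: +16 =52
r44=101100 pc3: +8 =60
r45=101101 pc4: +16 =76
r46=101110 pc4: +16 =92
r47=101111 pc5: +32 =124
r48=110000 pc2: +4 =128
r49=110001 pc3: +8 =136
r50=110010 pc3: +8 =144
r51=110011 pc4: +16 =160
r52=110100 pc3: +8 =168
r53=110101 pc4: +16 =184
r54=110110 pc4: +16 =200
r55=110111 pc5: +32 =232
r56=111000 pc3: +8 =240
r57=111001 pc4: +16 =256
r58=111010 pc4: +16 =272
r59=111011 pc5: +32 =304
r60=111100 pc4: +16 =320
r61=111101 pc5: +32 =352
r62=111110 pc5: +32 =384
r63=111111 pc6: +64 =448
r64=1000000 pc1: +2 =450
r65=1000001 pc2: +4 =454
r66=1000010 pc2: +4 =458
r67=1000011 pc3: +8 =466
r68=1000100 pc2: +4 =470
r69=1000101 pc3: +8 =478
r70=1000110 pc3: +8 =486
r71=1000111 pc4: +16 =502
r72=1001000 pc2: +4 =506
r73=1001001 pc3: +8 =514
r74=1001010 pc3: +8 =522
r75=1001011 pc4: +16 =538
r76=1001100 pc3: +8 =546
r77=1001101 pc4: +16 =562
r78=1001110 pc4: +16 =578
r79=1001111 pc5: +32 =610
r80=1010000 pc2: +4 =614
r81=1010001 pc3: +8 =622
r82=1010010 pc3: +8 =630
r83=1010011 pc4: +16 =646
r84=1010100 pc3: +8 =654
r85=1010101 pc4: +16 =670
r86=1010110 pc4: +16 =686
r87=1010111 pc5: +32 =718
r88=1011000 pc3: +8 =726
r89=1011001 pc4: +16 =742
r90=1011010 pc4: +16 =758
r91=1011011 pc5: +32 =790
r92=1011100 pc4: +16 =806
r93=1011101 pc5: +32 =838
r94=1011110 pc5: +32 =870
r95=1011111 pc6: +64 =934
r96=1100000 pc2: +4 =938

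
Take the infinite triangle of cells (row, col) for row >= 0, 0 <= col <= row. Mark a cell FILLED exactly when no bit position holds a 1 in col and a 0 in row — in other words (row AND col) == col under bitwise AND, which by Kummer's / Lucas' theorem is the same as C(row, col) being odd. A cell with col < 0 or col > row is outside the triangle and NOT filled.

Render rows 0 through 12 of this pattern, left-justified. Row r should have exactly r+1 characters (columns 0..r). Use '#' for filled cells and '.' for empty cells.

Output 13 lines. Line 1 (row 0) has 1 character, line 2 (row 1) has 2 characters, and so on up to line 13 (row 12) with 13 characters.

Answer: #
##
#.#
####
#...#
##..##
#.#.#.#
########
#.......#
##......##
#.#.....#.#
####....####
#...#...#...#

Derivation:
r0=0: #
r1=1: ##
r2=10: #.#
r3=11: ####
r4=100: #...#
r5=101: ##..##
r6=110: #.#.#.#
r7=111: ########
r8=1000: #.......#
r9=1001: ##......##
r10=1010: #.#.....#.#
r11=1011: ####....####
r12=1100: #...#...#...#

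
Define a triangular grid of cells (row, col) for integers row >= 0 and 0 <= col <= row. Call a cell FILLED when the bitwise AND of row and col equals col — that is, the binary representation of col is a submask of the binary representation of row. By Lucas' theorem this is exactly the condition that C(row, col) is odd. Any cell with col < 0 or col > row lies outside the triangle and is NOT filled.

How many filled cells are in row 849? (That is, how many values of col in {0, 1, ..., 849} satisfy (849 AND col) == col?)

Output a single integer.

Answer: 32

Derivation:
849 in binary = 1101010001
popcount(849) = number of 1-bits in 1101010001 = 5
A col c satisfies (849 AND c) == c iff every set bit of c is also set in 849; each of the 5 set bits of 849 can independently be on or off in c.
count = 2^5 = 32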